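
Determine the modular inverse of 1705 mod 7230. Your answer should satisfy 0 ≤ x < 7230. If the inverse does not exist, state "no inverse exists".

no inverse exists

Euclidean algorithm on 7230, 1705:
7230 = 4*1705 + 410
1705 = 4*410 + 65
410 = 6*65 + 20
65 = 3*20 + 5
20 = 4*5 + 0
The gcd is 5, not 1, hence no inverse exists.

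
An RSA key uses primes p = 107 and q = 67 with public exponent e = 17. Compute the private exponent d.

6173

φ(n) = (p−1)(q−1) = 106·66 = 6996.
Need d with 17·d ≡ 1 (mod 6996). Apply the extended Euclidean algorithm:
6996 = 411×17 + 9
17 = 1×9 + 8
9 = 1×8 + 1
8 = 8×1 + 0
Back-substitute:
1 = 9 − 8
1 = −17 + 2·9
1 = 2·6996 − 823·17
So 17·(-823) ≡ 1 (mod 6996), hence d ≡ -823 ≡ 6173 (mod 6996).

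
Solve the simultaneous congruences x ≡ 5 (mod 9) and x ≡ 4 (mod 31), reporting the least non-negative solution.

221

Write x = 5 + 9·k. Then 9·k ≡ 4 − 5 ≡ 30 (mod 31).
Need 9⁻¹ mod 31. Extended Euclid on (31, 9):
31 = 3*9 + 4
9 = 2*4 + 1
4 = 4*1 + 0
Back-substitute:
1 = 9 − 2·4
1 = −2·31 + 7·9
9⁻¹ ≡ 7 (mod 31), so k ≡ 7·30 ≡ 24 (mod 31).
x = 5 + 9·24 = 221.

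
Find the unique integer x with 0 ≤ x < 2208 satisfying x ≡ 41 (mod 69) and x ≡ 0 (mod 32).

800

Write x = 41 + 69·k. Then 69·k ≡ 0 − 41 ≡ 23 (mod 32).
Need 69⁻¹ mod 32. Extended Euclid on (32, 5):
32 = 6·5 + 2
5 = 2·2 + 1
2 = 2·1 + 0
Back-substitute:
1 = 5 − 2·2
1 = −2·32 + 13·5
69⁻¹ ≡ 13 (mod 32), so k ≡ 13·23 ≡ 11 (mod 32).
x = 41 + 69·11 = 800.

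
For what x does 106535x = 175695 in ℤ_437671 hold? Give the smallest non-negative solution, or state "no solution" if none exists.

27609

First find gcd(106535, 437671):
437671 = 4·106535 + 11531
106535 = 9·11531 + 2756
11531 = 4·2756 + 507
2756 = 5·507 + 221
507 = 2·221 + 65
221 = 3·65 + 26
65 = 2·26 + 13
26 = 2·13 + 0
gcd = 13 and 13 | 175695, so solutions exist. Divide through by 13: 8195x ≡ 13515 (mod 33667).
Now find 8195⁻¹ mod 33667:
33667 = 4×8195 + 887
8195 = 9×887 + 212
887 = 4×212 + 39
212 = 5×39 + 17
39 = 2×17 + 5
17 = 3×5 + 2
5 = 2×2 + 1
2 = 2×1 + 0
Back-substitute:
1 = 5 − 2·2
1 = −2·17 + 7·5
1 = 7·39 − 16·17
1 = −16·212 + 87·39
1 = 87·887 − 364·212
1 = −364·8195 + 3363·887
1 = 3363·33667 − 13816·8195
So 8195·(-13816) ≡ 1 (mod 33667), i.e. 8195⁻¹ ≡ 19851.
Then x ≡ 19851·13515 ≡ 27609 (mod 33667); the smallest non-negative solution is x = 27609.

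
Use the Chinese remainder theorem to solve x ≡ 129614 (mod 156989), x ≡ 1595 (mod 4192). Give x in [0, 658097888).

464974043

Write x = 129614 + 156989·k. Then 156989·k ≡ 1595 − 129614 ≡ 1933 (mod 4192).
Need 156989⁻¹ mod 4192. Extended Euclid on (4192, 1885):
4192 = 2*1885 + 422
1885 = 4*422 + 197
422 = 2*197 + 28
197 = 7*28 + 1
28 = 28*1 + 0
Back-substitute:
1 = 197 − 7·28
1 = −7·422 + 15·197
1 = 15·1885 − 67·422
1 = −67·4192 + 149·1885
156989⁻¹ ≡ 149 (mod 4192), so k ≡ 149·1933 ≡ 2961 (mod 4192).
x = 129614 + 156989·2961 = 464974043.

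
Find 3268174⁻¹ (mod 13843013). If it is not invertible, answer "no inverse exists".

gcd(13843013, 3268174) by repeated division:
13843013 = 4·3268174 + 770317
3268174 = 4·770317 + 186906
770317 = 4·186906 + 22693
186906 = 8·22693 + 5362
22693 = 4·5362 + 1245
5362 = 4·1245 + 382
1245 = 3·382 + 99
382 = 3·99 + 85
99 = 1·85 + 14
85 = 6·14 + 1
14 = 14·1 + 0
The gcd is 1. Working backward:
1 = 85 − 6·14
1 = −6·99 + 7·85
1 = 7·382 − 27·99
1 = −27·1245 + 88·382
1 = 88·5362 − 379·1245
1 = −379·22693 + 1604·5362
1 = 1604·186906 − 13211·22693
1 = −13211·770317 + 54448·186906
1 = 54448·3268174 − 231003·770317
1 = −231003·13843013 + 978460·3268174
So 3268174·978460 ≡ 1 (mod 13843013).

978460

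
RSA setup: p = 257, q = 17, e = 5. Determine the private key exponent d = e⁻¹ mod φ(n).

3277

φ(n) = (p−1)(q−1) = 256·16 = 4096.
Need d with 5·d ≡ 1 (mod 4096). Apply the extended Euclidean algorithm:
4096 = 819*5 + 1
5 = 5*1 + 0
Back-substitute:
1 = 4096 − 819·5
So 5·(-819) ≡ 1 (mod 4096), hence d ≡ -819 ≡ 3277 (mod 4096).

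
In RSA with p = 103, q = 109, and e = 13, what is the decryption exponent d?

4237

φ(n) = (p−1)(q−1) = 102·108 = 11016.
Need d with 13·d ≡ 1 (mod 11016). Apply the extended Euclidean algorithm:
11016 = 847*13 + 5
13 = 2*5 + 3
5 = 1*3 + 2
3 = 1*2 + 1
2 = 2*1 + 0
Back-substitute:
1 = 3 − 2
1 = −5 + 2·3
1 = 2·13 − 5·5
1 = −5·11016 + 4237·13
So 13·4237 ≡ 1 (mod 11016), hence d = 4237.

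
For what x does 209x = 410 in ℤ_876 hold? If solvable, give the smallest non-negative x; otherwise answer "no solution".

178

First find gcd(209, 876):
876 = 4*209 + 40
209 = 5*40 + 9
40 = 4*9 + 4
9 = 2*4 + 1
4 = 4*1 + 0
gcd = 1, so a unique solution mod 876 exists.
Back-substitute for the Bézout coefficients:
1 = 9 − 2·4
1 = −2·40 + 9·9
1 = 9·209 − 47·40
1 = −47·876 + 197·209
So 209·(197) ≡ 1 (mod 876), giving 209⁻¹ ≡ 197.
x ≡ 209⁻¹·410 ≡ 197·410 ≡ 178 (mod 876).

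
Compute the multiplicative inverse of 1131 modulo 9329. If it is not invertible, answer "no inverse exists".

Run Euclid on (9329, 1131):
9329 = 8·1131 + 281
1131 = 4·281 + 7
281 = 40·7 + 1
7 = 7·1 + 0
Since gcd(1131, 9329) = 1, back-substitute to write 1 as a combination:
1 = 281 − 40·7
1 = −40·1131 + 161·281
1 = 161·9329 − 1328·1131
Hence 1131⁻¹ ≡ -1328 ≡ 8001 (mod 9329).

8001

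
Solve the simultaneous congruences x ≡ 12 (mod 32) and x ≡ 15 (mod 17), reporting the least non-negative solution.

Write x = 12 + 32·k. Then 32·k ≡ 15 − 12 ≡ 3 (mod 17).
Need 32⁻¹ mod 17. Extended Euclid on (17, 15):
17 = 1*15 + 2
15 = 7*2 + 1
2 = 2*1 + 0
Back-substitute:
1 = 15 − 7·2
1 = −7·17 + 8·15
32⁻¹ ≡ 8 (mod 17), so k ≡ 8·3 ≡ 7 (mod 17).
x = 12 + 32·7 = 236.

236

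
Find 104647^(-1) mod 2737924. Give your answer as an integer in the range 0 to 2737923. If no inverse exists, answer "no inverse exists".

Extended Euclidean algorithm:
2737924 = 26·104647 + 17102
104647 = 6·17102 + 2035
17102 = 8·2035 + 822
2035 = 2·822 + 391
822 = 2·391 + 40
391 = 9·40 + 31
40 = 1·31 + 9
31 = 3·9 + 4
9 = 2·4 + 1
4 = 4·1 + 0
Since gcd(104647, 2737924) = 1, back-substitute to write 1 as a combination:
1 = 9 − 2·4
1 = −2·31 + 7·9
1 = 7·40 − 9·31
1 = −9·391 + 88·40
1 = 88·822 − 185·391
1 = −185·2035 + 458·822
1 = 458·17102 − 3849·2035
1 = −3849·104647 + 23552·17102
1 = 23552·2737924 − 616201·104647
Thus 104647·(-616201) ≡ 1 (mod 2737924); reducing, -616201 mod 2737924 = 2121723.

2121723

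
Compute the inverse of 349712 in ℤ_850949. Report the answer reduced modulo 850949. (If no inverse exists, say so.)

no inverse exists

Euclidean algorithm on 850949, 349712:
850949 = 2·349712 + 151525
349712 = 2·151525 + 46662
151525 = 3·46662 + 11539
46662 = 4·11539 + 506
11539 = 22·506 + 407
506 = 1·407 + 99
407 = 4·99 + 11
99 = 9·11 + 0
Since gcd = 11 > 1, 349712 is not a unit mod 850949.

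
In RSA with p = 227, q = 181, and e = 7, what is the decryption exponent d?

φ(n) = (p−1)(q−1) = 226·180 = 40680.
Need d with 7·d ≡ 1 (mod 40680). Apply the extended Euclidean algorithm:
40680 = 5811*7 + 3
7 = 2*3 + 1
3 = 3*1 + 0
Back-substitute:
1 = 7 − 2·3
1 = −2·40680 + 11623·7
So 7·11623 ≡ 1 (mod 40680), hence d = 11623.

11623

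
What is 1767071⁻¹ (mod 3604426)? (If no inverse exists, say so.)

3027125

Apply the Euclidean algorithm to 3604426 and 1767071:
3604426 = 2×1767071 + 70284
1767071 = 25×70284 + 9971
70284 = 7×9971 + 487
9971 = 20×487 + 231
487 = 2×231 + 25
231 = 9×25 + 6
25 = 4×6 + 1
6 = 6×1 + 0
The gcd is 1. Working backward:
1 = 25 − 4·6
1 = −4·231 + 37·25
1 = 37·487 − 78·231
1 = −78·9971 + 1597·487
1 = 1597·70284 − 11257·9971
1 = −11257·1767071 + 283022·70284
1 = 283022·3604426 − 577301·1767071
Thus 1767071·(-577301) ≡ 1 (mod 3604426); reducing, -577301 mod 3604426 = 3027125.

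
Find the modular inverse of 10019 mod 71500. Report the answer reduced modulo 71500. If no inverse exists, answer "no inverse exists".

Extended Euclidean algorithm:
71500 = 7×10019 + 1367
10019 = 7×1367 + 450
1367 = 3×450 + 17
450 = 26×17 + 8
17 = 2×8 + 1
8 = 8×1 + 0
The gcd is 1. Working backward:
1 = 17 − 2·8
1 = −2·450 + 53·17
1 = 53·1367 − 161·450
1 = −161·10019 + 1180·1367
1 = 1180·71500 − 8421·10019
Hence 10019⁻¹ ≡ -8421 ≡ 63079 (mod 71500).

63079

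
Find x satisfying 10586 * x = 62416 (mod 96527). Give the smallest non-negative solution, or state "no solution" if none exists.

First find gcd(10586, 96527):
96527 = 9·10586 + 1253
10586 = 8·1253 + 562
1253 = 2·562 + 129
562 = 4·129 + 46
129 = 2·46 + 37
46 = 1·37 + 9
37 = 4·9 + 1
9 = 9·1 + 0
gcd = 1, so a unique solution mod 96527 exists.
Back-substitute for the Bézout coefficients:
1 = 37 − 4·9
1 = −4·46 + 5·37
1 = 5·129 − 14·46
1 = −14·562 + 61·129
1 = 61·1253 − 136·562
1 = −136·10586 + 1149·1253
1 = 1149·96527 − 10477·10586
So 10586·(-10477) ≡ 1 (mod 96527), giving 10586⁻¹ ≡ 86050.
x ≡ 10586⁻¹·62416 ≡ 86050·62416 ≡ 37993 (mod 96527).

37993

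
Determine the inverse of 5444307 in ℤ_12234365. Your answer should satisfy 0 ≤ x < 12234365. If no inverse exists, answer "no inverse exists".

Compute gcd(5444307, 12234365):
12234365 = 2·5444307 + 1345751
5444307 = 4·1345751 + 61303
1345751 = 21·61303 + 58388
61303 = 1·58388 + 2915
58388 = 20·2915 + 88
2915 = 33·88 + 11
88 = 8·11 + 0
Since gcd = 11 > 1, 5444307 is not a unit mod 12234365.

no inverse exists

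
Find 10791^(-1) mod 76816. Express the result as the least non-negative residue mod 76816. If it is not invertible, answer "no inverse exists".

gcd(76816, 10791) by repeated division:
76816 = 7*10791 + 1279
10791 = 8*1279 + 559
1279 = 2*559 + 161
559 = 3*161 + 76
161 = 2*76 + 9
76 = 8*9 + 4
9 = 2*4 + 1
4 = 4*1 + 0
The gcd is 1. Working backward:
1 = 9 − 2·4
1 = −2·76 + 17·9
1 = 17·161 − 36·76
1 = −36·559 + 125·161
1 = 125·1279 − 286·559
1 = −286·10791 + 2413·1279
1 = 2413·76816 − 17177·10791
Hence 10791⁻¹ ≡ -17177 ≡ 59639 (mod 76816).

59639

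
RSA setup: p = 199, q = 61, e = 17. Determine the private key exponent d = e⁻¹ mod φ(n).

φ(n) = (p−1)(q−1) = 198·60 = 11880.
Need d with 17·d ≡ 1 (mod 11880). Apply the extended Euclidean algorithm:
11880 = 698×17 + 14
17 = 1×14 + 3
14 = 4×3 + 2
3 = 1×2 + 1
2 = 2×1 + 0
Back-substitute:
1 = 3 − 2
1 = −14 + 5·3
1 = 5·17 − 6·14
1 = −6·11880 + 4193·17
So 17·4193 ≡ 1 (mod 11880), hence d = 4193.

4193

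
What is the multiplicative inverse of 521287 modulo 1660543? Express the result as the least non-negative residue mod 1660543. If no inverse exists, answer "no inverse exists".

1617141

Extended Euclidean algorithm:
1660543 = 3·521287 + 96682
521287 = 5·96682 + 37877
96682 = 2·37877 + 20928
37877 = 1·20928 + 16949
20928 = 1·16949 + 3979
16949 = 4·3979 + 1033
3979 = 3·1033 + 880
1033 = 1·880 + 153
880 = 5·153 + 115
153 = 1·115 + 38
115 = 3·38 + 1
38 = 38·1 + 0
Since gcd(521287, 1660543) = 1, back-substitute to write 1 as a combination:
1 = 115 − 3·38
1 = −3·153 + 4·115
1 = 4·880 − 23·153
1 = −23·1033 + 27·880
1 = 27·3979 − 104·1033
1 = −104·16949 + 443·3979
1 = 443·20928 − 547·16949
1 = −547·37877 + 990·20928
1 = 990·96682 − 2527·37877
1 = −2527·521287 + 13625·96682
1 = 13625·1660543 − 43402·521287
Hence 521287⁻¹ ≡ -43402 ≡ 1617141 (mod 1660543).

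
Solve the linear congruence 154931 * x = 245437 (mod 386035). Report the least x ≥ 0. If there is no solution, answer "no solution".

First find gcd(154931, 386035):
386035 = 2*154931 + 76173
154931 = 2*76173 + 2585
76173 = 29*2585 + 1208
2585 = 2*1208 + 169
1208 = 7*169 + 25
169 = 6*25 + 19
25 = 1*19 + 6
19 = 3*6 + 1
6 = 6*1 + 0
gcd = 1, so a unique solution mod 386035 exists.
Back-substitute for the Bézout coefficients:
1 = 19 − 3·6
1 = −3·25 + 4·19
1 = 4·169 − 27·25
1 = −27·1208 + 193·169
1 = 193·2585 − 413·1208
1 = −413·76173 + 12170·2585
1 = 12170·154931 − 24753·76173
1 = −24753·386035 + 61676·154931
So 154931·(61676) ≡ 1 (mod 386035), giving 154931⁻¹ ≡ 61676.
x ≡ 154931⁻¹·245437 ≡ 61676·245437 ≡ 367992 (mod 386035).

367992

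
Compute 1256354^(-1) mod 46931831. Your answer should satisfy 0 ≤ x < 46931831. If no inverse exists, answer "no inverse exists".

23767898

Extended Euclidean algorithm:
46931831 = 37*1256354 + 446733
1256354 = 2*446733 + 362888
446733 = 1*362888 + 83845
362888 = 4*83845 + 27508
83845 = 3*27508 + 1321
27508 = 20*1321 + 1088
1321 = 1*1088 + 233
1088 = 4*233 + 156
233 = 1*156 + 77
156 = 2*77 + 2
77 = 38*2 + 1
2 = 2*1 + 0
Since gcd(1256354, 46931831) = 1, back-substitute to write 1 as a combination:
1 = 77 − 38·2
1 = −38·156 + 77·77
1 = 77·233 − 115·156
1 = −115·1088 + 537·233
1 = 537·1321 − 652·1088
1 = −652·27508 + 13577·1321
1 = 13577·83845 − 41383·27508
1 = −41383·362888 + 179109·83845
1 = 179109·446733 − 220492·362888
1 = −220492·1256354 + 620093·446733
1 = 620093·46931831 − 23163933·1256354
Thus 1256354·(-23163933) ≡ 1 (mod 46931831); reducing, -23163933 mod 46931831 = 23767898.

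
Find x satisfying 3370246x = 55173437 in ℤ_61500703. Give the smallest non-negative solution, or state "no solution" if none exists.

2730649

First find gcd(3370246, 61500703):
61500703 = 18·3370246 + 836275
3370246 = 4·836275 + 25146
836275 = 33·25146 + 6457
25146 = 3·6457 + 5775
6457 = 1·5775 + 682
5775 = 8·682 + 319
682 = 2·319 + 44
319 = 7·44 + 11
44 = 4·11 + 0
gcd = 11 and 11 | 55173437, so solutions exist. Divide through by 11: 306386x ≡ 5015767 (mod 5590973).
Now find 306386⁻¹ mod 5590973:
5590973 = 18*306386 + 76025
306386 = 4*76025 + 2286
76025 = 33*2286 + 587
2286 = 3*587 + 525
587 = 1*525 + 62
525 = 8*62 + 29
62 = 2*29 + 4
29 = 7*4 + 1
4 = 4*1 + 0
Back-substitute:
1 = 29 − 7·4
1 = −7·62 + 15·29
1 = 15·525 − 127·62
1 = −127·587 + 142·525
1 = 142·2286 − 553·587
1 = −553·76025 + 18391·2286
1 = 18391·306386 − 74117·76025
1 = −74117·5590973 + 1352497·306386
So 306386⁻¹ ≡ 1352497 (mod 5590973).
Then x ≡ 1352497·5015767 ≡ 2730649 (mod 5590973); the smallest non-negative solution is x = 2730649.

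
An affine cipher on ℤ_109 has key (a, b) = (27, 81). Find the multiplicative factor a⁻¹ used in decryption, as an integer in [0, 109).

Apply the Euclidean algorithm to 109 and 27:
109 = 4*27 + 1
27 = 27*1 + 0
The gcd is 1. Working backward:
1 = 109 − 4·27
Thus 27·(-4) ≡ 1 (mod 109); reducing, -4 mod 109 = 105.

105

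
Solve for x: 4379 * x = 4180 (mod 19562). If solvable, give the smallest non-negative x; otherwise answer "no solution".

First find gcd(4379, 19562):
19562 = 4*4379 + 2046
4379 = 2*2046 + 287
2046 = 7*287 + 37
287 = 7*37 + 28
37 = 1*28 + 9
28 = 3*9 + 1
9 = 9*1 + 0
gcd = 1, so a unique solution mod 19562 exists.
Back-substitute for the Bézout coefficients:
1 = 28 − 3·9
1 = −3·37 + 4·28
1 = 4·287 − 31·37
1 = −31·2046 + 221·287
1 = 221·4379 − 473·2046
1 = −473·19562 + 2113·4379
So 4379·(2113) ≡ 1 (mod 19562), giving 4379⁻¹ ≡ 2113.
x ≡ 4379⁻¹·4180 ≡ 2113·4180 ≡ 9878 (mod 19562).

9878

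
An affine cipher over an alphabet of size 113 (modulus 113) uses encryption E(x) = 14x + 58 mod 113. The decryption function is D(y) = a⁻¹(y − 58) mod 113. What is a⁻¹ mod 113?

gcd(113, 14) by repeated division:
113 = 8*14 + 1
14 = 14*1 + 0
The gcd is 1. Working backward:
1 = 113 − 8·14
Thus 14·(-8) ≡ 1 (mod 113); reducing, -8 mod 113 = 105.

105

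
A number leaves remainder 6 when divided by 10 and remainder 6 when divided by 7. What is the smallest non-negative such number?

6

Write x = 6 + 10·k. Then 10·k ≡ 6 − 6 ≡ 0 (mod 7).
Need 10⁻¹ mod 7. Extended Euclid on (7, 3):
7 = 2×3 + 1
3 = 3×1 + 0
Back-substitute:
1 = 7 − 2·3
10⁻¹ ≡ 5 (mod 7), so k ≡ 5·0 ≡ 0 (mod 7).
x = 6 + 10·0 = 6.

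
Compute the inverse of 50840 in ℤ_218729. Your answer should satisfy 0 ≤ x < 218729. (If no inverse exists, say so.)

gcd(218729, 50840) by repeated division:
218729 = 4*50840 + 15369
50840 = 3*15369 + 4733
15369 = 3*4733 + 1170
4733 = 4*1170 + 53
1170 = 22*53 + 4
53 = 13*4 + 1
4 = 4*1 + 0
The gcd is 1. Working backward:
1 = 53 − 13·4
1 = −13·1170 + 287·53
1 = 287·4733 − 1161·1170
1 = −1161·15369 + 3770·4733
1 = 3770·50840 − 12471·15369
1 = −12471·218729 + 53654·50840
So 50840·53654 ≡ 1 (mod 218729).

53654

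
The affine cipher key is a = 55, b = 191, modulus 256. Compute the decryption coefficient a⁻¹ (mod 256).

135

gcd(256, 55) by repeated division:
256 = 4*55 + 36
55 = 1*36 + 19
36 = 1*19 + 17
19 = 1*17 + 2
17 = 8*2 + 1
2 = 2*1 + 0
The gcd is 1. Working backward:
1 = 17 − 8·2
1 = −8·19 + 9·17
1 = 9·36 − 17·19
1 = −17·55 + 26·36
1 = 26·256 − 121·55
So 55·(-121) ≡ 1 (mod 256), and -121 ≡ 135 (mod 256).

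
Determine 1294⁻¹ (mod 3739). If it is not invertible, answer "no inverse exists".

2667

Run Euclid on (3739, 1294):
3739 = 2*1294 + 1151
1294 = 1*1151 + 143
1151 = 8*143 + 7
143 = 20*7 + 3
7 = 2*3 + 1
3 = 3*1 + 0
The gcd is 1. Working backward:
1 = 7 − 2·3
1 = −2·143 + 41·7
1 = 41·1151 − 330·143
1 = −330·1294 + 371·1151
1 = 371·3739 − 1072·1294
Thus 1294·(-1072) ≡ 1 (mod 3739); reducing, -1072 mod 3739 = 2667.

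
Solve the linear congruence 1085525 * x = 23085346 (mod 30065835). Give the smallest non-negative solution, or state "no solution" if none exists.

no solution

gcd(1085525, 30065835):
30065835 = 27*1085525 + 756660
1085525 = 1*756660 + 328865
756660 = 2*328865 + 98930
328865 = 3*98930 + 32075
98930 = 3*32075 + 2705
32075 = 11*2705 + 2320
2705 = 1*2320 + 385
2320 = 6*385 + 10
385 = 38*10 + 5
10 = 2*5 + 0
gcd = 5, but 5 ∤ 23085346, so the congruence has no solution.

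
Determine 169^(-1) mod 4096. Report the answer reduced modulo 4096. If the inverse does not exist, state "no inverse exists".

921

Apply the Euclidean algorithm to 4096 and 169:
4096 = 24*169 + 40
169 = 4*40 + 9
40 = 4*9 + 4
9 = 2*4 + 1
4 = 4*1 + 0
Since gcd(169, 4096) = 1, back-substitute to write 1 as a combination:
1 = 9 − 2·4
1 = −2·40 + 9·9
1 = 9·169 − 38·40
1 = −38·4096 + 921·169
So 169·921 ≡ 1 (mod 4096).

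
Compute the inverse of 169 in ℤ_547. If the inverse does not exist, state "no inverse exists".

123

gcd(547, 169) by repeated division:
547 = 3×169 + 40
169 = 4×40 + 9
40 = 4×9 + 4
9 = 2×4 + 1
4 = 4×1 + 0
gcd = 1, so the inverse exists. Back-substitute:
1 = 9 − 2·4
1 = −2·40 + 9·9
1 = 9·169 − 38·40
1 = −38·547 + 123·169
So 169·123 ≡ 1 (mod 547).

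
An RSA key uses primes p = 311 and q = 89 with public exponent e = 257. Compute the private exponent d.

φ(n) = (p−1)(q−1) = 310·88 = 27280.
Need d with 257·d ≡ 1 (mod 27280). Apply the extended Euclidean algorithm:
27280 = 106·257 + 38
257 = 6·38 + 29
38 = 1·29 + 9
29 = 3·9 + 2
9 = 4·2 + 1
2 = 2·1 + 0
Back-substitute:
1 = 9 − 4·2
1 = −4·29 + 13·9
1 = 13·38 − 17·29
1 = −17·257 + 115·38
1 = 115·27280 − 12207·257
So 257·(-12207) ≡ 1 (mod 27280), hence d ≡ -12207 ≡ 15073 (mod 27280).

15073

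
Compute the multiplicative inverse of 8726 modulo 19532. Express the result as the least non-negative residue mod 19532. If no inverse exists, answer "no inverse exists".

no inverse exists

Euclidean algorithm on 19532, 8726:
19532 = 2*8726 + 2080
8726 = 4*2080 + 406
2080 = 5*406 + 50
406 = 8*50 + 6
50 = 8*6 + 2
6 = 3*2 + 0
The gcd is 2, not 1, hence no inverse exists.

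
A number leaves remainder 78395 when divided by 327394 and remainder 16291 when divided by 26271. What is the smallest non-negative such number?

Write x = 78395 + 327394·k. Then 327394·k ≡ 16291 − 78395 ≡ 16709 (mod 26271).
Need 327394⁻¹ mod 26271. Extended Euclid on (26271, 12142):
26271 = 2·12142 + 1987
12142 = 6·1987 + 220
1987 = 9·220 + 7
220 = 31·7 + 3
7 = 2·3 + 1
3 = 3·1 + 0
Back-substitute:
1 = 7 − 2·3
1 = −2·220 + 63·7
1 = 63·1987 − 569·220
1 = −569·12142 + 3477·1987
1 = 3477·26271 − 7523·12142
327394⁻¹ ≡ 18748 (mod 26271), so k ≡ 18748·16709 ≡ 4928 (mod 26271).
x = 78395 + 327394·4928 = 1613476027.

1613476027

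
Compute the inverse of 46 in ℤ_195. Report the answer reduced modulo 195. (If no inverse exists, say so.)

Extended Euclidean algorithm:
195 = 4×46 + 11
46 = 4×11 + 2
11 = 5×2 + 1
2 = 2×1 + 0
gcd = 1, so the inverse exists. Back-substitute:
1 = 11 − 5·2
1 = −5·46 + 21·11
1 = 21·195 − 89·46
Hence 46⁻¹ ≡ -89 ≡ 106 (mod 195).

106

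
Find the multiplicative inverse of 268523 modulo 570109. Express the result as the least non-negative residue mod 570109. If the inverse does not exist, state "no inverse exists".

279735

Run Euclid on (570109, 268523):
570109 = 2·268523 + 33063
268523 = 8·33063 + 4019
33063 = 8·4019 + 911
4019 = 4·911 + 375
911 = 2·375 + 161
375 = 2·161 + 53
161 = 3·53 + 2
53 = 26·2 + 1
2 = 2·1 + 0
gcd = 1, so the inverse exists. Back-substitute:
1 = 53 − 26·2
1 = −26·161 + 79·53
1 = 79·375 − 184·161
1 = −184·911 + 447·375
1 = 447·4019 − 1972·911
1 = −1972·33063 + 16223·4019
1 = 16223·268523 − 131756·33063
1 = −131756·570109 + 279735·268523
So 268523·279735 ≡ 1 (mod 570109).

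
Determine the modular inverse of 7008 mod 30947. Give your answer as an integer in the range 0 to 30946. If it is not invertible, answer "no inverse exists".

21148

Apply the Euclidean algorithm to 30947 and 7008:
30947 = 4×7008 + 2915
7008 = 2×2915 + 1178
2915 = 2×1178 + 559
1178 = 2×559 + 60
559 = 9×60 + 19
60 = 3×19 + 3
19 = 6×3 + 1
3 = 3×1 + 0
gcd = 1, so the inverse exists. Back-substitute:
1 = 19 − 6·3
1 = −6·60 + 19·19
1 = 19·559 − 177·60
1 = −177·1178 + 373·559
1 = 373·2915 − 923·1178
1 = −923·7008 + 2219·2915
1 = 2219·30947 − 9799·7008
Thus 7008·(-9799) ≡ 1 (mod 30947); reducing, -9799 mod 30947 = 21148.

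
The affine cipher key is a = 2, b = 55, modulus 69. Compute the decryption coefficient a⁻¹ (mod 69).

Extended Euclidean algorithm:
69 = 34×2 + 1
2 = 2×1 + 0
gcd = 1, so the inverse exists. Back-substitute:
1 = 69 − 34·2
Thus 2·(-34) ≡ 1 (mod 69); reducing, -34 mod 69 = 35.

35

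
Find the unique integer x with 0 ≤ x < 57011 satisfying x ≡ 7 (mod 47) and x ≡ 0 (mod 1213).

49733

Write x = 7 + 47·k. Then 47·k ≡ 0 − 7 ≡ 1206 (mod 1213).
Need 47⁻¹ mod 1213. Extended Euclid on (1213, 47):
1213 = 25·47 + 38
47 = 1·38 + 9
38 = 4·9 + 2
9 = 4·2 + 1
2 = 2·1 + 0
Back-substitute:
1 = 9 − 4·2
1 = −4·38 + 17·9
1 = 17·47 − 21·38
1 = −21·1213 + 542·47
47⁻¹ ≡ 542 (mod 1213), so k ≡ 542·1206 ≡ 1058 (mod 1213).
x = 7 + 47·1058 = 49733.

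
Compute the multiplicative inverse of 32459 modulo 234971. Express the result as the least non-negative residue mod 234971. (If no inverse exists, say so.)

Extended Euclidean algorithm:
234971 = 7*32459 + 7758
32459 = 4*7758 + 1427
7758 = 5*1427 + 623
1427 = 2*623 + 181
623 = 3*181 + 80
181 = 2*80 + 21
80 = 3*21 + 17
21 = 1*17 + 4
17 = 4*4 + 1
4 = 4*1 + 0
The gcd is 1. Working backward:
1 = 17 − 4·4
1 = −4·21 + 5·17
1 = 5·80 − 19·21
1 = −19·181 + 43·80
1 = 43·623 − 148·181
1 = −148·1427 + 339·623
1 = 339·7758 − 1843·1427
1 = −1843·32459 + 7711·7758
1 = 7711·234971 − 55820·32459
Thus 32459·(-55820) ≡ 1 (mod 234971); reducing, -55820 mod 234971 = 179151.

179151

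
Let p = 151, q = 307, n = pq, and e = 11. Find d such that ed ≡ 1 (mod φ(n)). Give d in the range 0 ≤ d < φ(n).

16691

φ(n) = (p−1)(q−1) = 150·306 = 45900.
Need d with 11·d ≡ 1 (mod 45900). Apply the extended Euclidean algorithm:
45900 = 4172×11 + 8
11 = 1×8 + 3
8 = 2×3 + 2
3 = 1×2 + 1
2 = 2×1 + 0
Back-substitute:
1 = 3 − 2
1 = −8 + 3·3
1 = 3·11 − 4·8
1 = −4·45900 + 16691·11
So 11·16691 ≡ 1 (mod 45900), hence d = 16691.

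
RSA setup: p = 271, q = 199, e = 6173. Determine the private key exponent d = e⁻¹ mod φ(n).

15857

φ(n) = (p−1)(q−1) = 270·198 = 53460.
Need d with 6173·d ≡ 1 (mod 53460). Apply the extended Euclidean algorithm:
53460 = 8*6173 + 4076
6173 = 1*4076 + 2097
4076 = 1*2097 + 1979
2097 = 1*1979 + 118
1979 = 16*118 + 91
118 = 1*91 + 27
91 = 3*27 + 10
27 = 2*10 + 7
10 = 1*7 + 3
7 = 2*3 + 1
3 = 3*1 + 0
Back-substitute:
1 = 7 − 2·3
1 = −2·10 + 3·7
1 = 3·27 − 8·10
1 = −8·91 + 27·27
1 = 27·118 − 35·91
1 = −35·1979 + 587·118
1 = 587·2097 − 622·1979
1 = −622·4076 + 1209·2097
1 = 1209·6173 − 1831·4076
1 = −1831·53460 + 15857·6173
So 6173·15857 ≡ 1 (mod 53460), hence d = 15857.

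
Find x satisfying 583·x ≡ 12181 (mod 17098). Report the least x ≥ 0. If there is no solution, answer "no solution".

2895

First find gcd(583, 17098):
17098 = 29*583 + 191
583 = 3*191 + 10
191 = 19*10 + 1
10 = 10*1 + 0
gcd = 1, so a unique solution mod 17098 exists.
Back-substitute for the Bézout coefficients:
1 = 191 − 19·10
1 = −19·583 + 58·191
1 = 58·17098 − 1701·583
So 583·(-1701) ≡ 1 (mod 17098), giving 583⁻¹ ≡ 15397.
x ≡ 583⁻¹·12181 ≡ 15397·12181 ≡ 2895 (mod 17098).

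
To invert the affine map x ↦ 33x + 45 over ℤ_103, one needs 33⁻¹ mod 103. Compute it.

25

Extended Euclidean algorithm:
103 = 3×33 + 4
33 = 8×4 + 1
4 = 4×1 + 0
Since gcd(33, 103) = 1, back-substitute to write 1 as a combination:
1 = 33 − 8·4
1 = −8·103 + 25·33
So 33·25 ≡ 1 (mod 103).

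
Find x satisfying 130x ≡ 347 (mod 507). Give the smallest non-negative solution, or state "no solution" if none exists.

no solution

gcd(130, 507):
507 = 3·130 + 117
130 = 1·117 + 13
117 = 9·13 + 0
gcd = 13, but 13 ∤ 347, so the congruence has no solution.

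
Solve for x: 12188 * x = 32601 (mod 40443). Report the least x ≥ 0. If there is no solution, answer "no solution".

7638

First find gcd(12188, 40443):
40443 = 3×12188 + 3879
12188 = 3×3879 + 551
3879 = 7×551 + 22
551 = 25×22 + 1
22 = 22×1 + 0
gcd = 1, so a unique solution mod 40443 exists.
Back-substitute for the Bézout coefficients:
1 = 551 − 25·22
1 = −25·3879 + 176·551
1 = 176·12188 − 553·3879
1 = −553·40443 + 1835·12188
So 12188·(1835) ≡ 1 (mod 40443), giving 12188⁻¹ ≡ 1835.
x ≡ 12188⁻¹·32601 ≡ 1835·32601 ≡ 7638 (mod 40443).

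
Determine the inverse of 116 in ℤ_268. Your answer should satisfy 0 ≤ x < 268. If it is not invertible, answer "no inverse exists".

Compute gcd(116, 268):
268 = 2*116 + 36
116 = 3*36 + 8
36 = 4*8 + 4
8 = 2*4 + 0
gcd(116, 268) = 4 ≠ 1, so 116 has no multiplicative inverse modulo 268.

no inverse exists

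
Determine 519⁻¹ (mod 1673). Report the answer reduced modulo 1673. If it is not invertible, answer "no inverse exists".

274

gcd(1673, 519) by repeated division:
1673 = 3*519 + 116
519 = 4*116 + 55
116 = 2*55 + 6
55 = 9*6 + 1
6 = 6*1 + 0
gcd = 1, so the inverse exists. Back-substitute:
1 = 55 − 9·6
1 = −9·116 + 19·55
1 = 19·519 − 85·116
1 = −85·1673 + 274·519
So 519·274 ≡ 1 (mod 1673).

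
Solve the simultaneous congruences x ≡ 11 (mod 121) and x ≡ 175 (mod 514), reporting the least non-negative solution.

26389

Write x = 11 + 121·k. Then 121·k ≡ 175 − 11 ≡ 164 (mod 514).
Need 121⁻¹ mod 514. Extended Euclid on (514, 121):
514 = 4×121 + 30
121 = 4×30 + 1
30 = 30×1 + 0
Back-substitute:
1 = 121 − 4·30
1 = −4·514 + 17·121
121⁻¹ ≡ 17 (mod 514), so k ≡ 17·164 ≡ 218 (mod 514).
x = 11 + 121·218 = 26389.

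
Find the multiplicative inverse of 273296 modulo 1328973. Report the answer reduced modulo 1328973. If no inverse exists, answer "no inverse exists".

438869

gcd(1328973, 273296) by repeated division:
1328973 = 4·273296 + 235789
273296 = 1·235789 + 37507
235789 = 6·37507 + 10747
37507 = 3·10747 + 5266
10747 = 2·5266 + 215
5266 = 24·215 + 106
215 = 2·106 + 3
106 = 35·3 + 1
3 = 3·1 + 0
Since gcd(273296, 1328973) = 1, back-substitute to write 1 as a combination:
1 = 106 − 35·3
1 = −35·215 + 71·106
1 = 71·5266 − 1739·215
1 = −1739·10747 + 3549·5266
1 = 3549·37507 − 12386·10747
1 = −12386·235789 + 77865·37507
1 = 77865·273296 − 90251·235789
1 = −90251·1328973 + 438869·273296
So 273296·438869 ≡ 1 (mod 1328973).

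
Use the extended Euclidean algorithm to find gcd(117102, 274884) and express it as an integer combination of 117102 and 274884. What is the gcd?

Apply Euclid's algorithm to 274884 and 117102:
274884 = 2·117102 + 40680
117102 = 2·40680 + 35742
40680 = 1·35742 + 4938
35742 = 7·4938 + 1176
4938 = 4·1176 + 234
1176 = 5·234 + 6
234 = 39·6 + 0
gcd(117102, 274884) = 6.
Working backward:
6 = 1176 − 5·234
6 = −5·4938 + 21·1176
6 = 21·35742 − 152·4938
6 = −152·40680 + 173·35742
6 = 173·117102 − 498·40680
6 = −498·274884 + 1169·117102
So 6 = (-498)·274884 + (1169)·117102.

6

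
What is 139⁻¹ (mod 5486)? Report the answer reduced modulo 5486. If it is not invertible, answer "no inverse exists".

2447

gcd(5486, 139) by repeated division:
5486 = 39×139 + 65
139 = 2×65 + 9
65 = 7×9 + 2
9 = 4×2 + 1
2 = 2×1 + 0
The gcd is 1. Working backward:
1 = 9 − 4·2
1 = −4·65 + 29·9
1 = 29·139 − 62·65
1 = −62·5486 + 2447·139
So 139·2447 ≡ 1 (mod 5486).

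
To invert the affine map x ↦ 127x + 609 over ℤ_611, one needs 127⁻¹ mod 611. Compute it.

gcd(611, 127) by repeated division:
611 = 4·127 + 103
127 = 1·103 + 24
103 = 4·24 + 7
24 = 3·7 + 3
7 = 2·3 + 1
3 = 3·1 + 0
The gcd is 1. Working backward:
1 = 7 − 2·3
1 = −2·24 + 7·7
1 = 7·103 − 30·24
1 = −30·127 + 37·103
1 = 37·611 − 178·127
Thus 127·(-178) ≡ 1 (mod 611); reducing, -178 mod 611 = 433.

433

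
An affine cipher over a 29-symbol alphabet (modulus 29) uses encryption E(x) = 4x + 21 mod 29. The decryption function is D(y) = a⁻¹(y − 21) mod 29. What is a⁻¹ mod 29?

22

Apply the Euclidean algorithm to 29 and 4:
29 = 7×4 + 1
4 = 4×1 + 0
The gcd is 1. Working backward:
1 = 29 − 7·4
So 4·(-7) ≡ 1 (mod 29), and -7 ≡ 22 (mod 29).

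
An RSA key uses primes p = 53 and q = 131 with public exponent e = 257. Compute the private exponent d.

φ(n) = (p−1)(q−1) = 52·130 = 6760.
Need d with 257·d ≡ 1 (mod 6760). Apply the extended Euclidean algorithm:
6760 = 26·257 + 78
257 = 3·78 + 23
78 = 3·23 + 9
23 = 2·9 + 5
9 = 1·5 + 4
5 = 1·4 + 1
4 = 4·1 + 0
Back-substitute:
1 = 5 − 4
1 = −9 + 2·5
1 = 2·23 − 5·9
1 = −5·78 + 17·23
1 = 17·257 − 56·78
1 = −56·6760 + 1473·257
So 257·1473 ≡ 1 (mod 6760), hence d = 1473.

1473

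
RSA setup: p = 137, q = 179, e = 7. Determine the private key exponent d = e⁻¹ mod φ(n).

φ(n) = (p−1)(q−1) = 136·178 = 24208.
Need d with 7·d ≡ 1 (mod 24208). Apply the extended Euclidean algorithm:
24208 = 3458·7 + 2
7 = 3·2 + 1
2 = 2·1 + 0
Back-substitute:
1 = 7 − 3·2
1 = −3·24208 + 10375·7
So 7·10375 ≡ 1 (mod 24208), hence d = 10375.

10375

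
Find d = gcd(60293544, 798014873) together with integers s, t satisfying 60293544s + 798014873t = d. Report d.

1

Repeated division:
798014873 = 13·60293544 + 14198801
60293544 = 4·14198801 + 3498340
14198801 = 4·3498340 + 205441
3498340 = 17·205441 + 5843
205441 = 35·5843 + 936
5843 = 6·936 + 227
936 = 4·227 + 28
227 = 8·28 + 3
28 = 9·3 + 1
3 = 3·1 + 0
gcd(60293544, 798014873) = 1.
Express as a combination:
1 = 28 − 9·3
1 = −9·227 + 73·28
1 = 73·936 − 301·227
1 = −301·5843 + 1879·936
1 = 1879·205441 − 66066·5843
1 = −66066·3498340 + 1125001·205441
1 = 1125001·14198801 − 4566070·3498340
1 = −4566070·60293544 + 19389281·14198801
1 = 19389281·798014873 − 256626723·60293544
So 1 = (19389281)·798014873 + (-256626723)·60293544.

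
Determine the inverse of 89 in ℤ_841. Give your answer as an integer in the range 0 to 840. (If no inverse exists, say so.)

189

gcd(841, 89) by repeated division:
841 = 9·89 + 40
89 = 2·40 + 9
40 = 4·9 + 4
9 = 2·4 + 1
4 = 4·1 + 0
gcd = 1, so the inverse exists. Back-substitute:
1 = 9 − 2·4
1 = −2·40 + 9·9
1 = 9·89 − 20·40
1 = −20·841 + 189·89
So 89·189 ≡ 1 (mod 841).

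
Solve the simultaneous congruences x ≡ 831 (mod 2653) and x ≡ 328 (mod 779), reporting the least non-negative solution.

Write x = 831 + 2653·k. Then 2653·k ≡ 328 − 831 ≡ 276 (mod 779).
Need 2653⁻¹ mod 779. Extended Euclid on (779, 316):
779 = 2×316 + 147
316 = 2×147 + 22
147 = 6×22 + 15
22 = 1×15 + 7
15 = 2×7 + 1
7 = 7×1 + 0
Back-substitute:
1 = 15 − 2·7
1 = −2·22 + 3·15
1 = 3·147 − 20·22
1 = −20·316 + 43·147
1 = 43·779 − 106·316
2653⁻¹ ≡ 673 (mod 779), so k ≡ 673·276 ≡ 346 (mod 779).
x = 831 + 2653·346 = 918769.

918769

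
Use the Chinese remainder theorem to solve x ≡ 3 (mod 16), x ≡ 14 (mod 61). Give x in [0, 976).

Write x = 3 + 16·k. Then 16·k ≡ 14 − 3 ≡ 11 (mod 61).
Need 16⁻¹ mod 61. Extended Euclid on (61, 16):
61 = 3·16 + 13
16 = 1·13 + 3
13 = 4·3 + 1
3 = 3·1 + 0
Back-substitute:
1 = 13 − 4·3
1 = −4·16 + 5·13
1 = 5·61 − 19·16
16⁻¹ ≡ 42 (mod 61), so k ≡ 42·11 ≡ 35 (mod 61).
x = 3 + 16·35 = 563.

563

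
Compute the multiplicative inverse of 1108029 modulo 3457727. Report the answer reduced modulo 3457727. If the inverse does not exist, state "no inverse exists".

no inverse exists

Euclidean algorithm on 3457727, 1108029:
3457727 = 3×1108029 + 133640
1108029 = 8×133640 + 38909
133640 = 3×38909 + 16913
38909 = 2×16913 + 5083
16913 = 3×5083 + 1664
5083 = 3×1664 + 91
1664 = 18×91 + 26
91 = 3×26 + 13
26 = 2×13 + 0
The gcd is 13, not 1, hence no inverse exists.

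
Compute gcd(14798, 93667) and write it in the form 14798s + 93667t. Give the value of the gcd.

Repeated division:
93667 = 6*14798 + 4879
14798 = 3*4879 + 161
4879 = 30*161 + 49
161 = 3*49 + 14
49 = 3*14 + 7
14 = 2*7 + 0
gcd(14798, 93667) = 7.
Back-substituting:
7 = 49 − 3·14
7 = −3·161 + 10·49
7 = 10·4879 − 303·161
7 = −303·14798 + 919·4879
7 = 919·93667 − 5817·14798
So 7 = (919)·93667 + (-5817)·14798.

7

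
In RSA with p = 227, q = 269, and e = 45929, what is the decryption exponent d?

φ(n) = (p−1)(q−1) = 226·268 = 60568.
Need d with 45929·d ≡ 1 (mod 60568). Apply the extended Euclidean algorithm:
60568 = 1×45929 + 14639
45929 = 3×14639 + 2012
14639 = 7×2012 + 555
2012 = 3×555 + 347
555 = 1×347 + 208
347 = 1×208 + 139
208 = 1×139 + 69
139 = 2×69 + 1
69 = 69×1 + 0
Back-substitute:
1 = 139 − 2·69
1 = −2·208 + 3·139
1 = 3·347 − 5·208
1 = −5·555 + 8·347
1 = 8·2012 − 29·555
1 = −29·14639 + 211·2012
1 = 211·45929 − 662·14639
1 = −662·60568 + 873·45929
So 45929·873 ≡ 1 (mod 60568), hence d = 873.

873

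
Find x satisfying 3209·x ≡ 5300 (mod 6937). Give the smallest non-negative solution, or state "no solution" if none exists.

3281

First find gcd(3209, 6937):
6937 = 2×3209 + 519
3209 = 6×519 + 95
519 = 5×95 + 44
95 = 2×44 + 7
44 = 6×7 + 2
7 = 3×2 + 1
2 = 2×1 + 0
gcd = 1, so a unique solution mod 6937 exists.
Back-substitute for the Bézout coefficients:
1 = 7 − 3·2
1 = −3·44 + 19·7
1 = 19·95 − 41·44
1 = −41·519 + 224·95
1 = 224·3209 − 1385·519
1 = −1385·6937 + 2994·3209
So 3209·(2994) ≡ 1 (mod 6937), giving 3209⁻¹ ≡ 2994.
x ≡ 3209⁻¹·5300 ≡ 2994·5300 ≡ 3281 (mod 6937).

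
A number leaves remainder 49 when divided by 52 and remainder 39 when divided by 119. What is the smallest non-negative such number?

Write x = 49 + 52·k. Then 52·k ≡ 39 − 49 ≡ 109 (mod 119).
Need 52⁻¹ mod 119. Extended Euclid on (119, 52):
119 = 2*52 + 15
52 = 3*15 + 7
15 = 2*7 + 1
7 = 7*1 + 0
Back-substitute:
1 = 15 − 2·7
1 = −2·52 + 7·15
1 = 7·119 − 16·52
52⁻¹ ≡ 103 (mod 119), so k ≡ 103·109 ≡ 41 (mod 119).
x = 49 + 52·41 = 2181.

2181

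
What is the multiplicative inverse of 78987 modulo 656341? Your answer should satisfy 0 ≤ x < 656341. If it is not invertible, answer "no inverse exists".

162924

Apply the Euclidean algorithm to 656341 and 78987:
656341 = 8*78987 + 24445
78987 = 3*24445 + 5652
24445 = 4*5652 + 1837
5652 = 3*1837 + 141
1837 = 13*141 + 4
141 = 35*4 + 1
4 = 4*1 + 0
The gcd is 1. Working backward:
1 = 141 − 35·4
1 = −35·1837 + 456·141
1 = 456·5652 − 1403·1837
1 = −1403·24445 + 6068·5652
1 = 6068·78987 − 19607·24445
1 = −19607·656341 + 162924·78987
So 78987·162924 ≡ 1 (mod 656341).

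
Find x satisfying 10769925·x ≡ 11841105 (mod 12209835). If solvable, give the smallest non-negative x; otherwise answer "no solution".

First find gcd(10769925, 12209835):
12209835 = 1*10769925 + 1439910
10769925 = 7*1439910 + 690555
1439910 = 2*690555 + 58800
690555 = 11*58800 + 43755
58800 = 1*43755 + 15045
43755 = 2*15045 + 13665
15045 = 1*13665 + 1380
13665 = 9*1380 + 1245
1380 = 1*1245 + 135
1245 = 9*135 + 30
135 = 4*30 + 15
30 = 2*15 + 0
gcd = 15 and 15 | 11841105, so solutions exist. Divide through by 15: 717995x ≡ 789407 (mod 813989).
Now find 717995⁻¹ mod 813989:
813989 = 1·717995 + 95994
717995 = 7·95994 + 46037
95994 = 2·46037 + 3920
46037 = 11·3920 + 2917
3920 = 1·2917 + 1003
2917 = 2·1003 + 911
1003 = 1·911 + 92
911 = 9·92 + 83
92 = 1·83 + 9
83 = 9·9 + 2
9 = 4·2 + 1
2 = 2·1 + 0
Back-substitute:
1 = 9 − 4·2
1 = −4·83 + 37·9
1 = 37·92 − 41·83
1 = −41·911 + 406·92
1 = 406·1003 − 447·911
1 = −447·2917 + 1300·1003
1 = 1300·3920 − 1747·2917
1 = −1747·46037 + 20517·3920
1 = 20517·95994 − 42781·46037
1 = −42781·717995 + 319984·95994
1 = 319984·813989 − 362765·717995
So 717995·(-362765) ≡ 1 (mod 813989), i.e. 717995⁻¹ ≡ 451224.
Then x ≡ 451224·789407 ≡ 239735 (mod 813989); the smallest non-negative solution is x = 239735.

239735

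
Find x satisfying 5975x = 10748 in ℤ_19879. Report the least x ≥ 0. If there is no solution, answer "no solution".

First find gcd(5975, 19879):
19879 = 3*5975 + 1954
5975 = 3*1954 + 113
1954 = 17*113 + 33
113 = 3*33 + 14
33 = 2*14 + 5
14 = 2*5 + 4
5 = 1*4 + 1
4 = 4*1 + 0
gcd = 1, so a unique solution mod 19879 exists.
Back-substitute for the Bézout coefficients:
1 = 5 − 4
1 = −14 + 3·5
1 = 3·33 − 7·14
1 = −7·113 + 24·33
1 = 24·1954 − 415·113
1 = −415·5975 + 1269·1954
1 = 1269·19879 − 4222·5975
So 5975·(-4222) ≡ 1 (mod 19879), giving 5975⁻¹ ≡ 15657.
x ≡ 5975⁻¹·10748 ≡ 15657·10748 ≡ 5701 (mod 19879).

5701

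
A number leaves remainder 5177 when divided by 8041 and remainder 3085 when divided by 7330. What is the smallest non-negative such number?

8271325

Write x = 5177 + 8041·k. Then 8041·k ≡ 3085 − 5177 ≡ 5238 (mod 7330).
Need 8041⁻¹ mod 7330. Extended Euclid on (7330, 711):
7330 = 10·711 + 220
711 = 3·220 + 51
220 = 4·51 + 16
51 = 3·16 + 3
16 = 5·3 + 1
3 = 3·1 + 0
Back-substitute:
1 = 16 − 5·3
1 = −5·51 + 16·16
1 = 16·220 − 69·51
1 = −69·711 + 223·220
1 = 223·7330 − 2299·711
8041⁻¹ ≡ 5031 (mod 7330), so k ≡ 5031·5238 ≡ 1028 (mod 7330).
x = 5177 + 8041·1028 = 8271325.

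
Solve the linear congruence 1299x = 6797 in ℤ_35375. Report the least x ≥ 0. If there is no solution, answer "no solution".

35353

First find gcd(1299, 35375):
35375 = 27·1299 + 302
1299 = 4·302 + 91
302 = 3·91 + 29
91 = 3·29 + 4
29 = 7·4 + 1
4 = 4·1 + 0
gcd = 1, so a unique solution mod 35375 exists.
Back-substitute for the Bézout coefficients:
1 = 29 − 7·4
1 = −7·91 + 22·29
1 = 22·302 − 73·91
1 = −73·1299 + 314·302
1 = 314·35375 − 8551·1299
So 1299·(-8551) ≡ 1 (mod 35375), giving 1299⁻¹ ≡ 26824.
x ≡ 1299⁻¹·6797 ≡ 26824·6797 ≡ 35353 (mod 35375).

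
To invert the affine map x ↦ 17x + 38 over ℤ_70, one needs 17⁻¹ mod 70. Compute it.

33

Run Euclid on (70, 17):
70 = 4*17 + 2
17 = 8*2 + 1
2 = 2*1 + 0
Since gcd(17, 70) = 1, back-substitute to write 1 as a combination:
1 = 17 − 8·2
1 = −8·70 + 33·17
So 17·33 ≡ 1 (mod 70).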